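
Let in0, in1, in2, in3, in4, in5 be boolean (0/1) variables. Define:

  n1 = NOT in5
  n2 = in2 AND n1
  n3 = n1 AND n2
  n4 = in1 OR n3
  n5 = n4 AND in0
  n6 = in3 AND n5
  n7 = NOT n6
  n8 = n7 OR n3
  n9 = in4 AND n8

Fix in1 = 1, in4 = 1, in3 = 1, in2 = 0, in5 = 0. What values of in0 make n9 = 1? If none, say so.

Check with in1 = 1, in4 = 1, in3 = 1, in2 = 0, in5 = 0 and in0=0:
n1 = NOT in5 = NOT 0 = 1
n2 = in2 AND n1 = 0 AND 1 = 0
n3 = n1 AND n2 = 1 AND 0 = 0
n4 = in1 OR n3 = 1 OR 0 = 1
n5 = n4 AND in0 = 1 AND 0 = 0
n6 = in3 AND n5 = 1 AND 0 = 0
n7 = NOT n6 = NOT 0 = 1
n8 = n7 OR n3 = 1 OR 0 = 1
n9 = in4 AND n8 = 1 AND 1 = 1
So n9 = 1.

in0=0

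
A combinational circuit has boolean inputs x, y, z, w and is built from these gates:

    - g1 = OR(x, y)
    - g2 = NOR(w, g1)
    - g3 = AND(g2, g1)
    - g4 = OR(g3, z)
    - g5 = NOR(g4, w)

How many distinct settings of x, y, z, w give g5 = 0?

g5 = NOR(g4, w) must be 0, so at least one of g4, w is 1.
Enumerating the 16 input combinations, 12 give g5 = 0 and 4 give g5 = 1.

12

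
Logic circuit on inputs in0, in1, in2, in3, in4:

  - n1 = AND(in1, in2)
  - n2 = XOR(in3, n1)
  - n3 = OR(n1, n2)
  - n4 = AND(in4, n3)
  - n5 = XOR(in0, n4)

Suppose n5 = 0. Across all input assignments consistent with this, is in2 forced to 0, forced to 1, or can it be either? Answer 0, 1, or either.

Both values of in2 occur among assignments with n5 = 0:
  in2=0: in0=0, in1=0, in2=0, in3=0, in4=0
  in2=1: in0=0, in1=0, in2=1, in3=0, in4=0

either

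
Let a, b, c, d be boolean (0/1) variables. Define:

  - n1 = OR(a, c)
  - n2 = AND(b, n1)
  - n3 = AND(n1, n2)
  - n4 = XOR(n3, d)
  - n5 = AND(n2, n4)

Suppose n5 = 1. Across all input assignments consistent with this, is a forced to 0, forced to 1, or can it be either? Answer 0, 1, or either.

either

Both values of a occur among assignments with n5 = 1:
  a=0: a=0, b=1, c=1, d=0
  a=1: a=1, b=1, c=0, d=0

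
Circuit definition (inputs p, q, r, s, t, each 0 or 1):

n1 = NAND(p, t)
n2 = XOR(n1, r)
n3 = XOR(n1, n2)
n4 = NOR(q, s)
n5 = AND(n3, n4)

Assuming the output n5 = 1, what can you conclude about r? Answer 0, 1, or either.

1

n5 = AND(n3, n4) must be 1, so both n3 = 1 and n4 = 1.
Every assignment with n5 = 1 has r = 1; there are 4 such assignment(s).
  p=0, q=0, r=1, s=0, t=0
  p=0, q=0, r=1, s=0, t=1
  p=1, q=0, r=1, s=0, t=0
  p=1, q=0, r=1, s=0, t=1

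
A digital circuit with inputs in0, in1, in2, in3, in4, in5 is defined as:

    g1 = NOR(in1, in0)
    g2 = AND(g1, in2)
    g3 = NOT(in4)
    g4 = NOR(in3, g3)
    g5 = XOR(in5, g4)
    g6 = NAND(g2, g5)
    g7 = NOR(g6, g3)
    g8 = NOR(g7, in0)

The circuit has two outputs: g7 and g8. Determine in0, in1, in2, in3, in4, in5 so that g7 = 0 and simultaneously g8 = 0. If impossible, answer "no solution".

in0=1, in1=0, in2=0, in3=0, in4=0, in5=1

Check with in0=1, in1=0, in2=0, in3=0, in4=0, in5=1:
g1 = NOR(in1, in0) = NOR(0, 1) = 0
g2 = AND(g1, in2) = AND(0, 0) = 0
g3 = NOT(in4) = NOT 0 = 1
g4 = NOR(in3, g3) = NOR(0, 1) = 0
g5 = XOR(in5, g4) = XOR(1, 0) = 1
g6 = NAND(g2, g5) = NAND(0, 1) = 1
g7 = NOR(g6, g3) = NOR(1, 1) = 0
g8 = NOR(g7, in0) = NOR(0, 1) = 0
So g7 = 0 and g8 = 0.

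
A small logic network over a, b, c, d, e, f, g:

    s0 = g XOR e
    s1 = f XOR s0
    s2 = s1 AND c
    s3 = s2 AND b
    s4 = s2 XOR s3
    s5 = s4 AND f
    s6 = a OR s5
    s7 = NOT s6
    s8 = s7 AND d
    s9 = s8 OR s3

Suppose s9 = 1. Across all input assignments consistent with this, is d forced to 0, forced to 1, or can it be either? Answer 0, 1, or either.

Both values of d occur among assignments with s9 = 1:
  d=0: a=0, b=1, c=1, d=0, e=0, f=0, g=1
  d=1: a=0, b=0, c=0, d=1, e=0, f=0, g=0

either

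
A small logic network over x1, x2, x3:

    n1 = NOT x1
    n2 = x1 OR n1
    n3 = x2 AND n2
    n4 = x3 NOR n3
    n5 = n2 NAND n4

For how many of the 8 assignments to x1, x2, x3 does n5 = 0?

2

n5 = n2 NAND n4 must be 0, so both n2 = 1 and n4 = 1.
Enumerating the 8 input combinations, 2 give n5 = 0 and 6 give n5 = 1.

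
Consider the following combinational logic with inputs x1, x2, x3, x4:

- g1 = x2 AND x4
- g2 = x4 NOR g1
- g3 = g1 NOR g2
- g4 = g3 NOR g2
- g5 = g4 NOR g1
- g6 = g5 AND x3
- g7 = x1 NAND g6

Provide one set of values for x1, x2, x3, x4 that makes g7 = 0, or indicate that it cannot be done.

x1=1, x2=1, x3=1, x4=0

g7 = x1 NAND g6 must be 0, so both x1 = 1 and g6 = 1.
Check with x1=1, x2=1, x3=1, x4=0:
g1 = x2 AND x4 = 1 AND 0 = 0
g2 = x4 NOR g1 = 0 NOR 0 = 1
g3 = g1 NOR g2 = 0 NOR 1 = 0
g4 = g3 NOR g2 = 0 NOR 1 = 0
g5 = g4 NOR g1 = 0 NOR 0 = 1
g6 = g5 AND x3 = 1 AND 1 = 1
g7 = x1 NAND g6 = 1 NAND 1 = 0
So g7 = 0 as required.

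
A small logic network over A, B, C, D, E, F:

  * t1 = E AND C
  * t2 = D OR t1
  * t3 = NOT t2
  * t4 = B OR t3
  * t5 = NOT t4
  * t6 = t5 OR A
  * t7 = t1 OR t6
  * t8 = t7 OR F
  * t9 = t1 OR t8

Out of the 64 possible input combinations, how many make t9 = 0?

9

t9 = t1 OR t8 must be 0, so both t1 = 0 and t8 = 0.
t1 = E AND C must be 0, so at least one of E, C is 0.
t8 = t7 OR F must be 0, so both t7 = 0 and F = 0.
Enumerating the 64 input combinations, 9 give t9 = 0 and 55 give t9 = 1.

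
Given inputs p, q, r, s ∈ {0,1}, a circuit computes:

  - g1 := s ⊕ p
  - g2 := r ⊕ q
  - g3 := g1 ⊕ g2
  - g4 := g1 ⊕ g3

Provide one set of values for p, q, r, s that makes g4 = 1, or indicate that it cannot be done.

p=0, q=1, r=0, s=1

Check with p=0, q=1, r=0, s=1:
g1 = s ⊕ p = 1 ⊕ 0 = 1
g2 = r ⊕ q = 0 ⊕ 1 = 1
g3 = g1 ⊕ g2 = 1 ⊕ 1 = 0
g4 = g1 ⊕ g3 = 1 ⊕ 0 = 1
So g4 = 1 as required.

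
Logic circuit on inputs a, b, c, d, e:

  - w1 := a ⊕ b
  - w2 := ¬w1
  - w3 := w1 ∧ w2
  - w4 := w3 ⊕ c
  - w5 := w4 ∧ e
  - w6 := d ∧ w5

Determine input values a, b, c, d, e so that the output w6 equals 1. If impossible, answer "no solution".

w6 = d ∧ w5 must be 1, so both d = 1 and w5 = 1.
w5 = w4 ∧ e must be 1, so both w4 = 1 and e = 1.
w4 = w3 ⊕ c must be 1, so w3 and c differ.
Check with a=1, b=0, c=1, d=1, e=1:
w1 = a ⊕ b = 1 ⊕ 0 = 1
w2 = ¬w1 = ¬1 = 0
w3 = w1 ∧ w2 = 1 ∧ 0 = 0
w4 = w3 ⊕ c = 0 ⊕ 1 = 1
w5 = w4 ∧ e = 1 ∧ 1 = 1
w6 = d ∧ w5 = 1 ∧ 1 = 1
So w6 = 1 as required.

a=1, b=0, c=1, d=1, e=1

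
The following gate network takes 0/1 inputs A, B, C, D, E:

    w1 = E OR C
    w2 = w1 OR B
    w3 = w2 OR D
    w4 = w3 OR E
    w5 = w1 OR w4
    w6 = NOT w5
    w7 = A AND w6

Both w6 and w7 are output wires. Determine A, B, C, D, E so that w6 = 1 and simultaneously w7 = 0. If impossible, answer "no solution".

Check with A=0, B=0, C=0, D=0, E=0:
w1 = E OR C = 0 OR 0 = 0
w2 = w1 OR B = 0 OR 0 = 0
w3 = w2 OR D = 0 OR 0 = 0
w4 = w3 OR E = 0 OR 0 = 0
w5 = w1 OR w4 = 0 OR 0 = 0
w6 = NOT w5 = NOT 0 = 1
w7 = A AND w6 = 0 AND 1 = 0
So w6 = 1 and w7 = 0.

A=0, B=0, C=0, D=0, E=0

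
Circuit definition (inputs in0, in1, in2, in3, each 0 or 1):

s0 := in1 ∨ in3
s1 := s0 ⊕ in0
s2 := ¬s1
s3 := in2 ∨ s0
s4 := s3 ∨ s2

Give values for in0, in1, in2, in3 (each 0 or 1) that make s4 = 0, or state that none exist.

s4 = s3 ∨ s2 must be 0, so both s3 = 0 and s2 = 0.
s3 = in2 ∨ s0 must be 0, so both in2 = 0 and s0 = 0.
Check with in0=1, in1=0, in2=0, in3=0:
s0 = in1 ∨ in3 = 0 ∨ 0 = 0
s1 = s0 ⊕ in0 = 0 ⊕ 1 = 1
s2 = ¬s1 = ¬1 = 0
s3 = in2 ∨ s0 = 0 ∨ 0 = 0
s4 = s3 ∨ s2 = 0 ∨ 0 = 0
So s4 = 0 as required.

in0=1, in1=0, in2=0, in3=0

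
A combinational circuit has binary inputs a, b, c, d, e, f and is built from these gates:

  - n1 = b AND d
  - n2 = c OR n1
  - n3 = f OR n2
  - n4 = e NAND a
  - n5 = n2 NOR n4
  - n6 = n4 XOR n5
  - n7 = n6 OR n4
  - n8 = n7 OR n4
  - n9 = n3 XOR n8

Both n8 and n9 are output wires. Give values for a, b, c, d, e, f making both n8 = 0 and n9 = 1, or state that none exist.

Check with a=1 b=0 c=1 d=1 e=1 f=0:
n1 = b AND d = 0 AND 1 = 0
n2 = c OR n1 = 1 OR 0 = 1
n3 = f OR n2 = 0 OR 1 = 1
n4 = e NAND a = 1 NAND 1 = 0
n5 = n2 NOR n4 = 1 NOR 0 = 0
n6 = n4 XOR n5 = 0 XOR 0 = 0
n7 = n6 OR n4 = 0 OR 0 = 0
n8 = n7 OR n4 = 0 OR 0 = 0
n9 = n3 XOR n8 = 1 XOR 0 = 1
So n8 = 0 and n9 = 1.

a=1 b=0 c=1 d=1 e=1 f=0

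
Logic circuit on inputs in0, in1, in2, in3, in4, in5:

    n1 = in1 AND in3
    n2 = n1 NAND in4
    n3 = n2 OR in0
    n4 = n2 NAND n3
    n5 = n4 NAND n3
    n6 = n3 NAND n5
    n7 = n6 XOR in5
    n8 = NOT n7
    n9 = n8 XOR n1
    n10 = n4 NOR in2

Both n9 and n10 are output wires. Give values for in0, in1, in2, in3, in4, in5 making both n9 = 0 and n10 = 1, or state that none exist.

Check with in0=1, in1=0, in2=0, in3=1, in4=0, in5=1:
n1 = in1 AND in3 = 0 AND 1 = 0
n2 = n1 NAND in4 = 0 NAND 0 = 1
n3 = n2 OR in0 = 1 OR 1 = 1
n4 = n2 NAND n3 = 1 NAND 1 = 0
n5 = n4 NAND n3 = 0 NAND 1 = 1
n6 = n3 NAND n5 = 1 NAND 1 = 0
n7 = n6 XOR in5 = 0 XOR 1 = 1
n8 = NOT n7 = NOT 1 = 0
n9 = n8 XOR n1 = 0 XOR 0 = 0
n10 = n4 NOR in2 = 0 NOR 0 = 1
So n9 = 0 and n10 = 1.

in0=1, in1=0, in2=0, in3=1, in4=0, in5=1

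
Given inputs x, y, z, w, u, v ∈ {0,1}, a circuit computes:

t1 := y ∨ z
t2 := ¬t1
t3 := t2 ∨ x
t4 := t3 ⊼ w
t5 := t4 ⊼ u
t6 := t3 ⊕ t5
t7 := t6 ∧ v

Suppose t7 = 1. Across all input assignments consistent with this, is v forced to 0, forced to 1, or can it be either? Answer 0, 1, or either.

1

t7 = t6 ∧ v must be 1, so both t6 = 1 and v = 1.
t6 = t3 ⊕ t5 must be 1, so t3 and t5 differ.
Every assignment with t7 = 1 has v = 1; there are 11 such assignment(s).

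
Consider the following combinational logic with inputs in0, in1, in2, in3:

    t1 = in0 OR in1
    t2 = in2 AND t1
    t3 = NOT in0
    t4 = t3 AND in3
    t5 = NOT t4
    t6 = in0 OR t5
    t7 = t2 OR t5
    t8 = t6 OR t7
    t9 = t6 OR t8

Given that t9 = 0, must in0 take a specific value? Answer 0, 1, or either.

0

t9 = t6 OR t8 must be 0, so both t6 = 0 and t8 = 0.
t6 = in0 OR t5 must be 0, so both in0 = 0 and t5 = 0.
t8 = t6 OR t7 must be 0, so both t6 = 0 and t7 = 0.
Every assignment with t9 = 0 has in0 = 0; there are 3 such assignment(s).
  in0=0, in1=0, in2=0, in3=1
  in0=0, in1=0, in2=1, in3=1
  in0=0, in1=1, in2=0, in3=1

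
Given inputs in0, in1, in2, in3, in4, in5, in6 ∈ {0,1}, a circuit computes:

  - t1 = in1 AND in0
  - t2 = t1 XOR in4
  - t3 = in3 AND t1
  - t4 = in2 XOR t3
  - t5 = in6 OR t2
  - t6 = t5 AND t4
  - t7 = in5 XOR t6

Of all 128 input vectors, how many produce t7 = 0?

t7 = in5 XOR t6 must be 0, so in5 and t6 are equal.
Enumerating the 128 input combinations, 64 give t7 = 0 and 64 give t7 = 1.

64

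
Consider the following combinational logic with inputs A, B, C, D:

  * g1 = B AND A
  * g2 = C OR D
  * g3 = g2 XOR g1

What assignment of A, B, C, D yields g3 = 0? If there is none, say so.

A=1, B=0, C=0, D=0

g3 = g2 XOR g1 must be 0, so g2 and g1 are equal.
Check with A=1, B=0, C=0, D=0:
g1 = B AND A = 0 AND 1 = 0
g2 = C OR D = 0 OR 0 = 0
g3 = g2 XOR g1 = 0 XOR 0 = 0
So g3 = 0 as required.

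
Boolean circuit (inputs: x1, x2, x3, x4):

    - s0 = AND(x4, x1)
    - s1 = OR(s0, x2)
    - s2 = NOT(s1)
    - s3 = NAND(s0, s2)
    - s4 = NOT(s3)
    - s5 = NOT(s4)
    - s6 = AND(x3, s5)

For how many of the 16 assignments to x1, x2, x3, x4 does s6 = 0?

8

s6 = AND(x3, s5) must be 0, so at least one of x3, s5 is 0.
Enumerating the 16 input combinations, 8 give s6 = 0 and 8 give s6 = 1.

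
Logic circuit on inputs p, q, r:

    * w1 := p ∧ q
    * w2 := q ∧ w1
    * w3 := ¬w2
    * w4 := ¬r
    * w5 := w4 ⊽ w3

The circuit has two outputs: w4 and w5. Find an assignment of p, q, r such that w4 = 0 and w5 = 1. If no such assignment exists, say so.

p=1 q=1 r=1

Check with p=1 q=1 r=1:
w1 = p ∧ q = 1 ∧ 1 = 1
w2 = q ∧ w1 = 1 ∧ 1 = 1
w3 = ¬w2 = ¬1 = 0
w4 = ¬r = ¬1 = 0
w5 = w4 ⊽ w3 = 0 ⊽ 0 = 1
So w4 = 0 and w5 = 1.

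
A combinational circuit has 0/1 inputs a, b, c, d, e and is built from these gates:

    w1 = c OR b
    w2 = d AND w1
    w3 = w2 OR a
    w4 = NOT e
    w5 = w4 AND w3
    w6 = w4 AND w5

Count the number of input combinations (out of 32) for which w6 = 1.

11

w6 = w4 AND w5 must be 1, so both w4 = 1 and w5 = 1.
Enumerating the 32 input combinations, 11 give w6 = 1 and 21 give w6 = 0.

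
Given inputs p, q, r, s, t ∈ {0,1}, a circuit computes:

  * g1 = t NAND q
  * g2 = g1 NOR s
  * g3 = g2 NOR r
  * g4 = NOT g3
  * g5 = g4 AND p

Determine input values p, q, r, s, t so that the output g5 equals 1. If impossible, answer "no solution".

g5 = g4 AND p must be 1, so both g4 = 1 and p = 1.
g4 = NOT g3 must be 1, so g3 = 0.
g3 = g2 NOR r must be 0, so at least one of g2, r is 1.
Check with p=1, q=1, r=0, s=0, t=1:
g1 = t NAND q = 1 NAND 1 = 0
g2 = g1 NOR s = 0 NOR 0 = 1
g3 = g2 NOR r = 1 NOR 0 = 0
g4 = NOT g3 = NOT 0 = 1
g5 = g4 AND p = 1 AND 1 = 1
So g5 = 1 as required.

p=1, q=1, r=0, s=0, t=1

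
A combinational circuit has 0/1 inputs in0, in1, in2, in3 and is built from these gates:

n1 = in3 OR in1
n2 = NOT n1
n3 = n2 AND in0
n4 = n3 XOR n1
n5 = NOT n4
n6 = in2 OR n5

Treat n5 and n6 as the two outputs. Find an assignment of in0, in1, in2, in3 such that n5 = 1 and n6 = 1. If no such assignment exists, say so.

in0=0, in1=0, in2=1, in3=0

Check with in0=0, in1=0, in2=1, in3=0:
n1 = in3 OR in1 = 0 OR 0 = 0
n2 = NOT n1 = NOT 0 = 1
n3 = n2 AND in0 = 1 AND 0 = 0
n4 = n3 XOR n1 = 0 XOR 0 = 0
n5 = NOT n4 = NOT 0 = 1
n6 = in2 OR n5 = 1 OR 1 = 1
So n5 = 1 and n6 = 1.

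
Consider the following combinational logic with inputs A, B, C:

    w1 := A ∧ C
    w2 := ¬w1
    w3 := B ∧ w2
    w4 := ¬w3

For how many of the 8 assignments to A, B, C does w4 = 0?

3

w4 = ¬w3 must be 0, so w3 = 1.
w3 = B ∧ w2 must be 1, so both B = 1 and w2 = 1.
w2 = ¬w1 must be 1, so w1 = 0.
Satisfying assignments:
  A=0, B=1, C=0
  A=0, B=1, C=1
  A=1, B=1, C=0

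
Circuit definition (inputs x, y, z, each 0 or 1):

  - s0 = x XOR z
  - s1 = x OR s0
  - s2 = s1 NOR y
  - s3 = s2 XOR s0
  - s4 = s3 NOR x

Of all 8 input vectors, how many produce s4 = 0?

s4 = s3 NOR x must be 0, so at least one of s3, x is 1.
Enumerating the 8 input combinations, 7 give s4 = 0 and 1 give s4 = 1.

7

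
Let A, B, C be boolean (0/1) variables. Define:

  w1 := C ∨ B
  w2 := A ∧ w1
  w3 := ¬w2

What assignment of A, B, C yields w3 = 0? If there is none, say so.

A=1, B=1, C=0

w3 = ¬w2 must be 0, so w2 = 1.
w2 = A ∧ w1 must be 1, so both A = 1 and w1 = 1.
w1 = C ∨ B must be 1, so at least one of C, B is 1.
Check with A=1, B=1, C=0:
w1 = C ∨ B = 0 ∨ 1 = 1
w2 = A ∧ w1 = 1 ∧ 1 = 1
w3 = ¬w2 = ¬1 = 0
So w3 = 0 as required.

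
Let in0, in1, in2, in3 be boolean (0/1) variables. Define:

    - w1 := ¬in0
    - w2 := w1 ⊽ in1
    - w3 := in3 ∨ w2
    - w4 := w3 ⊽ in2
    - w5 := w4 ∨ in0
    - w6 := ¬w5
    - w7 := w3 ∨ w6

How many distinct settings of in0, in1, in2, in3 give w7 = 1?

w7 = w3 ∨ w6 must be 1, so at least one of w3, w6 is 1.
Enumerating the 16 input combinations, 12 give w7 = 1 and 4 give w7 = 0.

12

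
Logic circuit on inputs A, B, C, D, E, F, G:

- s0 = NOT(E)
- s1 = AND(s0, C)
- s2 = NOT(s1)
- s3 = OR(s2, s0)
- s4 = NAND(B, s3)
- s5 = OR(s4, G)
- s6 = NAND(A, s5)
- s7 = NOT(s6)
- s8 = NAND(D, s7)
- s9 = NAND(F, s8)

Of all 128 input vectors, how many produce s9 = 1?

76

s9 = NAND(F, s8) must be 1, so at least one of F, s8 is 0.
Enumerating the 128 input combinations, 76 give s9 = 1 and 52 give s9 = 0.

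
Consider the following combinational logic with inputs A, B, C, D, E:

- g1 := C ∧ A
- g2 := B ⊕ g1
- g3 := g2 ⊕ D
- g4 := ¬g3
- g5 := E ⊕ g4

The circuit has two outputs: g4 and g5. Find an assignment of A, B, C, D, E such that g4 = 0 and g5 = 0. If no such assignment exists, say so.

A=0 B=0 C=1 D=1 E=0

Check with A=0 B=0 C=1 D=1 E=0:
g1 = C ∧ A = 1 ∧ 0 = 0
g2 = B ⊕ g1 = 0 ⊕ 0 = 0
g3 = g2 ⊕ D = 0 ⊕ 1 = 1
g4 = ¬g3 = ¬1 = 0
g5 = E ⊕ g4 = 0 ⊕ 0 = 0
So g4 = 0 and g5 = 0.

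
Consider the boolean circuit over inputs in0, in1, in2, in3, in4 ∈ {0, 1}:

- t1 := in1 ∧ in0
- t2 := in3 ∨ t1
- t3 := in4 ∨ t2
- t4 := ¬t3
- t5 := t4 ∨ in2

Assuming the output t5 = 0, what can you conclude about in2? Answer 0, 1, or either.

0

t5 = t4 ∨ in2 must be 0, so both t4 = 0 and in2 = 0.
t4 = ¬t3 must be 0, so t3 = 1.
t3 = in4 ∨ t2 must be 1, so at least one of in4, t2 is 1.
Every assignment with t5 = 0 has in2 = 0; there are 13 such assignment(s).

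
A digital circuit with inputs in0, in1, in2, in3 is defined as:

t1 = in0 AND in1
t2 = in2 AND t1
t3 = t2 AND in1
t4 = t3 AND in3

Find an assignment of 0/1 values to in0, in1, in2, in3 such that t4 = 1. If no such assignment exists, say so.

t4 = t3 AND in3 must be 1, so both t3 = 1 and in3 = 1.
t3 = t2 AND in1 must be 1, so both t2 = 1 and in1 = 1.
t2 = in2 AND t1 must be 1, so both in2 = 1 and t1 = 1.
Check with in0=1, in1=1, in2=1, in3=1:
t1 = in0 AND in1 = 1 AND 1 = 1
t2 = in2 AND t1 = 1 AND 1 = 1
t3 = t2 AND in1 = 1 AND 1 = 1
t4 = t3 AND in3 = 1 AND 1 = 1
So t4 = 1 as required.

in0=1, in1=1, in2=1, in3=1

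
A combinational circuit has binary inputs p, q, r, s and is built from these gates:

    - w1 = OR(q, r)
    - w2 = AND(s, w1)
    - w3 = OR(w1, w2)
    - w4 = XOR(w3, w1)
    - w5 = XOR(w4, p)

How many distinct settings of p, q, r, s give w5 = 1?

8

w5 = XOR(w4, p) must be 1, so w4 and p differ.
Enumerating the 16 input combinations, 8 give w5 = 1 and 8 give w5 = 0.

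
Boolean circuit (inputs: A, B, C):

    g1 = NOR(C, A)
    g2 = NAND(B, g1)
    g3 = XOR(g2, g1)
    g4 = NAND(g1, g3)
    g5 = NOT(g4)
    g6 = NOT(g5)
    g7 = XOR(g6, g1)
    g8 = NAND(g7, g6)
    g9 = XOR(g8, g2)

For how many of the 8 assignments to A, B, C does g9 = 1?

g9 = XOR(g8, g2) must be 1, so g8 and g2 differ.
Enumerating the 8 input combinations, 7 give g9 = 1 and 1 give g9 = 0.

7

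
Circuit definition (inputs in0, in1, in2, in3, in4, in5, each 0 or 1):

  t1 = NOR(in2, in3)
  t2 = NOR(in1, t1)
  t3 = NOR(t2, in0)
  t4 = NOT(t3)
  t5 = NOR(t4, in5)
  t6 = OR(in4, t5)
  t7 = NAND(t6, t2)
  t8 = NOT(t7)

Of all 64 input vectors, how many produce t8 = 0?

t8 = NOT(t7) must be 0, so t7 = 1.
t7 = NAND(t6, t2) must be 1, so at least one of t6, t2 is 0.
Enumerating the 64 input combinations, 52 give t8 = 0 and 12 give t8 = 1.

52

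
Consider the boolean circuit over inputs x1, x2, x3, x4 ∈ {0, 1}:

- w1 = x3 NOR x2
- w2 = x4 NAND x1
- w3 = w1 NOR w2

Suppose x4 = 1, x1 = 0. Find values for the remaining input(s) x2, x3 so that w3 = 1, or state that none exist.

no solution exists

With x4 = 1, x1 = 0 fixed, none of the 4 settings of x2, x3 give w3 = 1.
For example, with x2=0, x3=1:
w1 = x3 NOR x2 = 1 NOR 0 = 0
w2 = x4 NAND x1 = 1 NAND 0 = 1
w3 = w1 NOR w2 = 0 NOR 1 = 0
giving w3 = 0 ≠ 1.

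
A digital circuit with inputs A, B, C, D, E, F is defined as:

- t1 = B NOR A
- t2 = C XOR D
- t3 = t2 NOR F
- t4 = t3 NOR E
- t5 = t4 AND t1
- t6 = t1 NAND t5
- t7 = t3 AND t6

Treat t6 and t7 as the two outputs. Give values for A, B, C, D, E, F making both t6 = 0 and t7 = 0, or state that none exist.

A=0, B=0, C=0, D=1, E=0, F=0

Check with A=0, B=0, C=0, D=1, E=0, F=0:
t1 = B NOR A = 0 NOR 0 = 1
t2 = C XOR D = 0 XOR 1 = 1
t3 = t2 NOR F = 1 NOR 0 = 0
t4 = t3 NOR E = 0 NOR 0 = 1
t5 = t4 AND t1 = 1 AND 1 = 1
t6 = t1 NAND t5 = 1 NAND 1 = 0
t7 = t3 AND t6 = 0 AND 0 = 0
So t6 = 0 and t7 = 0.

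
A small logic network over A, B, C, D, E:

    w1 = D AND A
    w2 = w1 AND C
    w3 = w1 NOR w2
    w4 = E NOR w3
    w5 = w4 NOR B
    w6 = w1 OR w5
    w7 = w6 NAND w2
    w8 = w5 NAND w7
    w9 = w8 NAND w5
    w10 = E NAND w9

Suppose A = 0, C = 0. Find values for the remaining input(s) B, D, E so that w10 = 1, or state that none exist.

B=0 D=0 E=0

w10 = E NAND w9 must be 1, so at least one of E, w9 is 0.
Check with A = 0, C = 0 and B=0, D=0, E=0:
w1 = D AND A = 0 AND 0 = 0
w2 = w1 AND C = 0 AND 0 = 0
w3 = w1 NOR w2 = 0 NOR 0 = 1
w4 = E NOR w3 = 0 NOR 1 = 0
w5 = w4 NOR B = 0 NOR 0 = 1
w6 = w1 OR w5 = 0 OR 1 = 1
w7 = w6 NAND w2 = 1 NAND 0 = 1
w8 = w5 NAND w7 = 1 NAND 1 = 0
w9 = w8 NAND w5 = 0 NAND 1 = 1
w10 = E NAND w9 = 0 NAND 1 = 1
So w10 = 1.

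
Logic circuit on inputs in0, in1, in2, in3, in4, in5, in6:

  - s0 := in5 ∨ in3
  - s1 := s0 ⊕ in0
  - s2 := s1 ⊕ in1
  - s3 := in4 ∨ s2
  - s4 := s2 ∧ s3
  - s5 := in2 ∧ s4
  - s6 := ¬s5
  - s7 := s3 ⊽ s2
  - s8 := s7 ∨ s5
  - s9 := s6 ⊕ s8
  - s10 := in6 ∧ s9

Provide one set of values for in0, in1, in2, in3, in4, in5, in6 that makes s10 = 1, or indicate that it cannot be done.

in0=0, in1=0, in2=0, in3=0, in4=1, in5=0, in6=1

Check with in0=0, in1=0, in2=0, in3=0, in4=1, in5=0, in6=1:
s0 = in5 ∨ in3 = 0 ∨ 0 = 0
s1 = s0 ⊕ in0 = 0 ⊕ 0 = 0
s2 = s1 ⊕ in1 = 0 ⊕ 0 = 0
s3 = in4 ∨ s2 = 1 ∨ 0 = 1
s4 = s2 ∧ s3 = 0 ∧ 1 = 0
s5 = in2 ∧ s4 = 0 ∧ 0 = 0
s6 = ¬s5 = ¬0 = 1
s7 = s3 ⊽ s2 = 1 ⊽ 0 = 0
s8 = s7 ∨ s5 = 0 ∨ 0 = 0
s9 = s6 ⊕ s8 = 1 ⊕ 0 = 1
s10 = in6 ∧ s9 = 1 ∧ 1 = 1
So s10 = 1 as required.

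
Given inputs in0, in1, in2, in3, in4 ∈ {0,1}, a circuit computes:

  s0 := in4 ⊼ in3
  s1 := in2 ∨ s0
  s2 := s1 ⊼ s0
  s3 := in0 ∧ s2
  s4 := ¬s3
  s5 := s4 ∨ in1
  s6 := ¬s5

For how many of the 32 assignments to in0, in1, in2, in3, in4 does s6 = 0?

s6 = ¬s5 must be 0, so s5 = 1.
Enumerating the 32 input combinations, 30 give s6 = 0 and 2 give s6 = 1.

30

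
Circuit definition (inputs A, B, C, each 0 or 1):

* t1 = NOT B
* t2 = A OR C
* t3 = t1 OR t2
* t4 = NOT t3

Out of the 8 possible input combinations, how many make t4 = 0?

t4 = NOT t3 must be 0, so t3 = 1.
t3 = t1 OR t2 must be 1, so at least one of t1, t2 is 1.
Enumerating the 8 input combinations, 7 give t4 = 0 and 1 give t4 = 1.

7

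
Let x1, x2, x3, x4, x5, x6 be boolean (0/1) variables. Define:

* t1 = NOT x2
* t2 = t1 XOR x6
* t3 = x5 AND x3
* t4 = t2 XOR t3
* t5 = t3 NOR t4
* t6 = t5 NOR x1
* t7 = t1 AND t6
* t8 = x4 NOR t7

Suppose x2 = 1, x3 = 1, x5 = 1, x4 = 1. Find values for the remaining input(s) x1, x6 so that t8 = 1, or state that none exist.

no solution exists

With x2 = 1, x3 = 1, x5 = 1, x4 = 1 fixed, none of the 4 settings of x1, x6 give t8 = 1.
For example, with x1=0, x6=0:
t1 = NOT x2 = NOT 1 = 0
t2 = t1 XOR x6 = 0 XOR 0 = 0
t3 = x5 AND x3 = 1 AND 1 = 1
t4 = t2 XOR t3 = 0 XOR 1 = 1
t5 = t3 NOR t4 = 1 NOR 1 = 0
t6 = t5 NOR x1 = 0 NOR 0 = 1
t7 = t1 AND t6 = 0 AND 1 = 0
t8 = x4 NOR t7 = 1 NOR 0 = 0
giving t8 = 0 ≠ 1.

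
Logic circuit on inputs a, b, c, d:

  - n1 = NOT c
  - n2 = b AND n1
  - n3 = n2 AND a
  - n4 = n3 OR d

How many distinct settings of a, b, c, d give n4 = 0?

7

n4 = n3 OR d must be 0, so both n3 = 0 and d = 0.
n3 = n2 AND a must be 0, so at least one of n2, a is 0.
Enumerating the 16 input combinations, 7 give n4 = 0 and 9 give n4 = 1.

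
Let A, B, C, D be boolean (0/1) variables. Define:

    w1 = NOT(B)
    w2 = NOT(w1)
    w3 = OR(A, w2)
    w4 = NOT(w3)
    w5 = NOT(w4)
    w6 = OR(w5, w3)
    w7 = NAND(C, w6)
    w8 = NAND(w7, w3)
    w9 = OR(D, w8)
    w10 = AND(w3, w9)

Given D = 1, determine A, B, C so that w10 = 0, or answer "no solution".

A=0, B=0, C=0

w10 = AND(w3, w9) must be 0, so at least one of w3, w9 is 0.
Check with D = 1 and A=0, B=0, C=0:
w1 = NOT(B) = NOT 0 = 1
w2 = NOT(w1) = NOT 1 = 0
w3 = OR(A, w2) = OR(0, 0) = 0
w4 = NOT(w3) = NOT 0 = 1
w5 = NOT(w4) = NOT 1 = 0
w6 = OR(w5, w3) = OR(0, 0) = 0
w7 = NAND(C, w6) = NAND(0, 0) = 1
w8 = NAND(w7, w3) = NAND(1, 0) = 1
w9 = OR(D, w8) = OR(1, 1) = 1
w10 = AND(w3, w9) = AND(0, 1) = 0
So w10 = 0.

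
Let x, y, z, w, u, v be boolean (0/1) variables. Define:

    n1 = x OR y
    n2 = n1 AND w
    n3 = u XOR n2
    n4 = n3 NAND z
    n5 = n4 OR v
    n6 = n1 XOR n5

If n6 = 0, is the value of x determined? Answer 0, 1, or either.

Both values of x occur among assignments with n6 = 0:
  x=0: x=0, y=0, z=1, w=0, u=1, v=0
  x=1: x=1, y=0, z=0, w=0, u=0, v=0

either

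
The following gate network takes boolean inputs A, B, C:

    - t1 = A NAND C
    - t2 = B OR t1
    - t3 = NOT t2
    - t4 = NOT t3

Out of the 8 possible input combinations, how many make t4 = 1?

7

t4 = NOT t3 must be 1, so t3 = 0.
Enumerating the 8 input combinations, 7 give t4 = 1 and 1 give t4 = 0.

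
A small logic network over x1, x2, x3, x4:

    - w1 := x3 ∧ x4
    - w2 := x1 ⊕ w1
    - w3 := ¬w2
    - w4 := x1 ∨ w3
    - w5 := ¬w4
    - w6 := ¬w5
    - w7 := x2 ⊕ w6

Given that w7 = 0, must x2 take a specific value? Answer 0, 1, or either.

either

Both values of x2 occur among assignments with w7 = 0:
  x2=0: x1=0, x2=0, x3=1, x4=1
  x2=1: x1=0, x2=1, x3=0, x4=0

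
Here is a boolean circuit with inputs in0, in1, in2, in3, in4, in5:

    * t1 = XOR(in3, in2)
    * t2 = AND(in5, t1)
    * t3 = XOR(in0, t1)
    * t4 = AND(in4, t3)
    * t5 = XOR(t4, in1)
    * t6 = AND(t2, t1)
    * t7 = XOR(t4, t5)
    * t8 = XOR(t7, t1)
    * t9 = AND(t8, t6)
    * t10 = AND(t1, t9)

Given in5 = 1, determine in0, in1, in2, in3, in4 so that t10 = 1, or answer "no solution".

t10 = AND(t1, t9) must be 1, so both t1 = 1 and t9 = 1.
t1 = XOR(in3, in2) must be 1, so in3 and in2 differ.
Check with in5 = 1 and in0=0, in1=0, in2=1, in3=0, in4=1:
t1 = XOR(in3, in2) = XOR(0, 1) = 1
t2 = AND(in5, t1) = AND(1, 1) = 1
t3 = XOR(in0, t1) = XOR(0, 1) = 1
t4 = AND(in4, t3) = AND(1, 1) = 1
t5 = XOR(t4, in1) = XOR(1, 0) = 1
t6 = AND(t2, t1) = AND(1, 1) = 1
t7 = XOR(t4, t5) = XOR(1, 1) = 0
t8 = XOR(t7, t1) = XOR(0, 1) = 1
t9 = AND(t8, t6) = AND(1, 1) = 1
t10 = AND(t1, t9) = AND(1, 1) = 1
So t10 = 1.

in0=0, in1=0, in2=1, in3=0, in4=1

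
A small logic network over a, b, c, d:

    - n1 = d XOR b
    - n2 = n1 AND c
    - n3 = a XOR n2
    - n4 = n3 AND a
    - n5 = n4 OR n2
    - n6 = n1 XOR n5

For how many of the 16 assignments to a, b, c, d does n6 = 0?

10

n6 = n1 XOR n5 must be 0, so n1 and n5 are equal.
Enumerating the 16 input combinations, 10 give n6 = 0 and 6 give n6 = 1.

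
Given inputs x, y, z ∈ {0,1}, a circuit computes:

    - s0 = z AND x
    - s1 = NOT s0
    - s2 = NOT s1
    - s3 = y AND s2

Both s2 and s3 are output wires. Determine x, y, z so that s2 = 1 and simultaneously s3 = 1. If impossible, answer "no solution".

x=1, y=1, z=1

Check with x=1, y=1, z=1:
s0 = z AND x = 1 AND 1 = 1
s1 = NOT s0 = NOT 1 = 0
s2 = NOT s1 = NOT 0 = 1
s3 = y AND s2 = 1 AND 1 = 1
So s2 = 1 and s3 = 1.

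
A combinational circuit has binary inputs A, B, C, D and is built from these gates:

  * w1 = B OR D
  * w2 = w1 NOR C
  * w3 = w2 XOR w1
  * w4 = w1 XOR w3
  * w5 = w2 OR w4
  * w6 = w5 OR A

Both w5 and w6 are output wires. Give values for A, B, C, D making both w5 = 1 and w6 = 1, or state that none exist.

A=0, B=0, C=0, D=0

Check with A=0, B=0, C=0, D=0:
w1 = B OR D = 0 OR 0 = 0
w2 = w1 NOR C = 0 NOR 0 = 1
w3 = w2 XOR w1 = 1 XOR 0 = 1
w4 = w1 XOR w3 = 0 XOR 1 = 1
w5 = w2 OR w4 = 1 OR 1 = 1
w6 = w5 OR A = 1 OR 0 = 1
So w5 = 1 and w6 = 1.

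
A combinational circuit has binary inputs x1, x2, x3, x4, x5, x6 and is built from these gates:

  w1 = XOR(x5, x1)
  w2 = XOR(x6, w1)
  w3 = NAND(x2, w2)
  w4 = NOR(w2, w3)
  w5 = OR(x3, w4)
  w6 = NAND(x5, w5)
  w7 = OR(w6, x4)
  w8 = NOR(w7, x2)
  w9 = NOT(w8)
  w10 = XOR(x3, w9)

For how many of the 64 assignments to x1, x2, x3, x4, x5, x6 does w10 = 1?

w10 = XOR(x3, w9) must be 1, so x3 and w9 differ.
Enumerating the 64 input combinations, 36 give w10 = 1 and 28 give w10 = 0.

36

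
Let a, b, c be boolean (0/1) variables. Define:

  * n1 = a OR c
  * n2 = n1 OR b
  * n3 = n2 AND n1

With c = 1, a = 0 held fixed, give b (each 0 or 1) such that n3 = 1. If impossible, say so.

b=1

n3 = n2 AND n1 must be 1, so both n2 = 1 and n1 = 1.
Check with c = 1, a = 0 and b=1:
n1 = a OR c = 0 OR 1 = 1
n2 = n1 OR b = 1 OR 1 = 1
n3 = n2 AND n1 = 1 AND 1 = 1
So n3 = 1.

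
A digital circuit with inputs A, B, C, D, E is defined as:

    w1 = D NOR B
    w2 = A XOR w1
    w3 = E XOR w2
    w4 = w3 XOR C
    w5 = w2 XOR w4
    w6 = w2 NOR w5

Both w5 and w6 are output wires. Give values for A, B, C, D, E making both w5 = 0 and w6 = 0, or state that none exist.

A=1, B=0, C=1, D=1, E=1

Check with A=1, B=0, C=1, D=1, E=1:
w1 = D NOR B = 1 NOR 0 = 0
w2 = A XOR w1 = 1 XOR 0 = 1
w3 = E XOR w2 = 1 XOR 1 = 0
w4 = w3 XOR C = 0 XOR 1 = 1
w5 = w2 XOR w4 = 1 XOR 1 = 0
w6 = w2 NOR w5 = 1 NOR 0 = 0
So w5 = 0 and w6 = 0.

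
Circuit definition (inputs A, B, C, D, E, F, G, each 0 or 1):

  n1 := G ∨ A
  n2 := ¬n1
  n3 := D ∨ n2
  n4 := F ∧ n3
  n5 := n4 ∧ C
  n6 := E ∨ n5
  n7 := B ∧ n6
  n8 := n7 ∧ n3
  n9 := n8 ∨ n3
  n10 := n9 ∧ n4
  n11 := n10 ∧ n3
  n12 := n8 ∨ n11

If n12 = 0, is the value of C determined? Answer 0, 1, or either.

either

Both values of C occur among assignments with n12 = 0:
  C=0: A=0, B=0, C=0, D=0, E=0, F=0, G=0
  C=1: A=0, B=0, C=1, D=0, E=0, F=0, G=0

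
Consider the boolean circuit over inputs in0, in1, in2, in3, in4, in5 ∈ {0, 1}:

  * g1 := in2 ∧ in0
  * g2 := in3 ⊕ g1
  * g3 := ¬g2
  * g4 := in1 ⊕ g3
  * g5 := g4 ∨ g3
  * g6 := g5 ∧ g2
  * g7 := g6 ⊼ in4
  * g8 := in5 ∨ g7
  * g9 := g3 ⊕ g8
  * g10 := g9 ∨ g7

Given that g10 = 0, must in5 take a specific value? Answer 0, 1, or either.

0

g10 = g9 ∨ g7 must be 0, so both g9 = 0 and g7 = 0.
g9 = g3 ⊕ g8 must be 0, so g3 and g8 are equal.
g7 = g6 ⊼ in4 must be 0, so both g6 = 1 and in4 = 1.
Every assignment with g10 = 0 has in5 = 0; there are 4 such assignment(s).
  in0=0, in1=1, in2=0, in3=1, in4=1, in5=0
  in0=0, in1=1, in2=1, in3=1, in4=1, in5=0
  in0=1, in1=1, in2=0, in3=1, in4=1, in5=0
  in0=1, in1=1, in2=1, in3=0, in4=1, in5=0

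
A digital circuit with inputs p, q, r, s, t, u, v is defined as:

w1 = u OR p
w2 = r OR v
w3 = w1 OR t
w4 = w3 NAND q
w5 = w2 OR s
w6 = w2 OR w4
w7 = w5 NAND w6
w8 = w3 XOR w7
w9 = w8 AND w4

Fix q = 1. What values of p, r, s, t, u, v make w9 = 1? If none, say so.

p=0, r=0, s=0, t=0, u=0, v=0

Check with q = 1 and p=0, r=0, s=0, t=0, u=0, v=0:
w1 = u OR p = 0 OR 0 = 0
w2 = r OR v = 0 OR 0 = 0
w3 = w1 OR t = 0 OR 0 = 0
w4 = w3 NAND q = 0 NAND 1 = 1
w5 = w2 OR s = 0 OR 0 = 0
w6 = w2 OR w4 = 0 OR 1 = 1
w7 = w5 NAND w6 = 0 NAND 1 = 1
w8 = w3 XOR w7 = 0 XOR 1 = 1
w9 = w8 AND w4 = 1 AND 1 = 1
So w9 = 1.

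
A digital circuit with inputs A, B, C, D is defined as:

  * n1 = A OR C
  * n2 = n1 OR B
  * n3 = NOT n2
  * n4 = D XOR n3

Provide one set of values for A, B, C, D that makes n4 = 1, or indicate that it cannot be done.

n4 = D XOR n3 must be 1, so D and n3 differ.
Check with A=0, B=1, C=1, D=1:
n1 = A OR C = 0 OR 1 = 1
n2 = n1 OR B = 1 OR 1 = 1
n3 = NOT n2 = NOT 1 = 0
n4 = D XOR n3 = 1 XOR 0 = 1
So n4 = 1 as required.

A=0, B=1, C=1, D=1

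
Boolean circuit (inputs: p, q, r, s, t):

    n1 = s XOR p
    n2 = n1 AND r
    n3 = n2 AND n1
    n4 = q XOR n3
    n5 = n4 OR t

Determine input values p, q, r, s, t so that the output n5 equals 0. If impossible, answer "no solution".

p=1, q=1, r=1, s=0, t=0

Check with p=1, q=1, r=1, s=0, t=0:
n1 = s XOR p = 0 XOR 1 = 1
n2 = n1 AND r = 1 AND 1 = 1
n3 = n2 AND n1 = 1 AND 1 = 1
n4 = q XOR n3 = 1 XOR 1 = 0
n5 = n4 OR t = 0 OR 0 = 0
So n5 = 0 as required.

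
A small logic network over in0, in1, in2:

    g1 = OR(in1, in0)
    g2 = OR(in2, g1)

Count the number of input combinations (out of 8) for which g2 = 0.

1

g2 = OR(in2, g1) must be 0, so both in2 = 0 and g1 = 0.
Satisfying assignments:
  in0=0, in1=0, in2=0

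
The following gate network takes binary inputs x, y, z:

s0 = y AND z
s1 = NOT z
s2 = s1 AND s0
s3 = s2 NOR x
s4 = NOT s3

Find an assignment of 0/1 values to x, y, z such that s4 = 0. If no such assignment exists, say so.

s4 = NOT s3 must be 0, so s3 = 1.
Check with x=0, y=1, z=0:
s0 = y AND z = 1 AND 0 = 0
s1 = NOT z = NOT 0 = 1
s2 = s1 AND s0 = 1 AND 0 = 0
s3 = s2 NOR x = 0 NOR 0 = 1
s4 = NOT s3 = NOT 1 = 0
So s4 = 0 as required.

x=0, y=1, z=0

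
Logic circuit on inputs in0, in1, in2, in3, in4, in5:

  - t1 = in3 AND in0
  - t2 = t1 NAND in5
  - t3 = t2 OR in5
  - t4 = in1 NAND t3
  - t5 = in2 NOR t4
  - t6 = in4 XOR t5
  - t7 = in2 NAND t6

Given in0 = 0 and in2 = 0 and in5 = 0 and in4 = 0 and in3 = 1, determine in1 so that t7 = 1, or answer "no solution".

Check with in0 = 0 and in2 = 0 and in5 = 0 and in4 = 0 and in3 = 1 and in1=0:
t1 = in3 AND in0 = 1 AND 0 = 0
t2 = t1 NAND in5 = 0 NAND 0 = 1
t3 = t2 OR in5 = 1 OR 0 = 1
t4 = in1 NAND t3 = 0 NAND 1 = 1
t5 = in2 NOR t4 = 0 NOR 1 = 0
t6 = in4 XOR t5 = 0 XOR 0 = 0
t7 = in2 NAND t6 = 0 NAND 0 = 1
So t7 = 1.

in1=0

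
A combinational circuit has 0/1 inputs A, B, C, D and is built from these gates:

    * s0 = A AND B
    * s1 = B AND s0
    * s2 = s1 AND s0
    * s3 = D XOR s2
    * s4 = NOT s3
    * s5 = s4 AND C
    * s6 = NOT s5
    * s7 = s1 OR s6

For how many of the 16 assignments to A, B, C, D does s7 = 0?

s7 = s1 OR s6 must be 0, so both s1 = 0 and s6 = 0.
Satisfying assignments:
  A=0, B=0, C=1, D=0
  A=0, B=1, C=1, D=0
  A=1, B=0, C=1, D=0

3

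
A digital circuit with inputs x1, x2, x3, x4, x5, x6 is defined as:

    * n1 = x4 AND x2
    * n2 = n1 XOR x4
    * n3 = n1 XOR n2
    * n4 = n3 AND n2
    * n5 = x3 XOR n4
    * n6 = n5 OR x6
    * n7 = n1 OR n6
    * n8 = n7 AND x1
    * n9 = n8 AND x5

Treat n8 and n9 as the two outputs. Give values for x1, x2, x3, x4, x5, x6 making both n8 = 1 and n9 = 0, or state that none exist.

x1=1, x2=0, x3=0, x4=1, x5=0, x6=1

Check with x1=1, x2=0, x3=0, x4=1, x5=0, x6=1:
n1 = x4 AND x2 = 1 AND 0 = 0
n2 = n1 XOR x4 = 0 XOR 1 = 1
n3 = n1 XOR n2 = 0 XOR 1 = 1
n4 = n3 AND n2 = 1 AND 1 = 1
n5 = x3 XOR n4 = 0 XOR 1 = 1
n6 = n5 OR x6 = 1 OR 1 = 1
n7 = n1 OR n6 = 0 OR 1 = 1
n8 = n7 AND x1 = 1 AND 1 = 1
n9 = n8 AND x5 = 1 AND 0 = 0
So n8 = 1 and n9 = 0.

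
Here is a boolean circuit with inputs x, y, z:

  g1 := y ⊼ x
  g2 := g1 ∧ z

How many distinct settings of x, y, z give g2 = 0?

g2 = g1 ∧ z must be 0, so at least one of g1, z is 0.
Satisfying assignments:
  x=0, y=0, z=0
  x=0, y=1, z=0
  x=1, y=0, z=0
  x=1, y=1, z=0
  x=1, y=1, z=1

5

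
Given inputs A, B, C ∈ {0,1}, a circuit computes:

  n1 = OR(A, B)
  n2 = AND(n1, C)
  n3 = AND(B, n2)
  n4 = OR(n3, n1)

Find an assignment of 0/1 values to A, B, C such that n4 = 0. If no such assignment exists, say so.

n4 = OR(n3, n1) must be 0, so both n3 = 0 and n1 = 0.
Check with A=0, B=0, C=1:
n1 = OR(A, B) = OR(0, 0) = 0
n2 = AND(n1, C) = AND(0, 1) = 0
n3 = AND(B, n2) = AND(0, 0) = 0
n4 = OR(n3, n1) = OR(0, 0) = 0
So n4 = 0 as required.

A=0, B=0, C=1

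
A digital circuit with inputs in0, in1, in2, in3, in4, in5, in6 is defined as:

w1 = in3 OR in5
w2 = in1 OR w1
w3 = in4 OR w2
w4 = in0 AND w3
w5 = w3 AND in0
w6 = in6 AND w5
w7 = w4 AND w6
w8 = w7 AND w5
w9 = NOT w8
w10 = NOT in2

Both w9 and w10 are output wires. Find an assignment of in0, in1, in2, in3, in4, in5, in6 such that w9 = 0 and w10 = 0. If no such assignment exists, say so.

in0=1 in1=1 in2=1 in3=1 in4=1 in5=0 in6=1

Check with in0=1 in1=1 in2=1 in3=1 in4=1 in5=0 in6=1:
w1 = in3 OR in5 = 1 OR 0 = 1
w2 = in1 OR w1 = 1 OR 1 = 1
w3 = in4 OR w2 = 1 OR 1 = 1
w4 = in0 AND w3 = 1 AND 1 = 1
w5 = w3 AND in0 = 1 AND 1 = 1
w6 = in6 AND w5 = 1 AND 1 = 1
w7 = w4 AND w6 = 1 AND 1 = 1
w8 = w7 AND w5 = 1 AND 1 = 1
w9 = NOT w8 = NOT 1 = 0
w10 = NOT in2 = NOT 1 = 0
So w9 = 0 and w10 = 0.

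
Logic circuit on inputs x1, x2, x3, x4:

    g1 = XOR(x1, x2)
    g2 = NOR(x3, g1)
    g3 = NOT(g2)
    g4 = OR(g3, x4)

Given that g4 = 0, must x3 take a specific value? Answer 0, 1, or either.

g4 = OR(g3, x4) must be 0, so both g3 = 0 and x4 = 0.
Every assignment with g4 = 0 has x3 = 0; there are 2 such assignment(s).
  x1=0, x2=0, x3=0, x4=0
  x1=1, x2=1, x3=0, x4=0

0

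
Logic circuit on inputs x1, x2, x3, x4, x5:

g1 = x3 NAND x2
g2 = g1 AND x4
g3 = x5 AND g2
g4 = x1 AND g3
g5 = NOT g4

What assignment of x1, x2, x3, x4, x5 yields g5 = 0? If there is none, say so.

x1=1, x2=1, x3=0, x4=1, x5=1

Check with x1=1, x2=1, x3=0, x4=1, x5=1:
g1 = x3 NAND x2 = 0 NAND 1 = 1
g2 = g1 AND x4 = 1 AND 1 = 1
g3 = x5 AND g2 = 1 AND 1 = 1
g4 = x1 AND g3 = 1 AND 1 = 1
g5 = NOT g4 = NOT 1 = 0
So g5 = 0 as required.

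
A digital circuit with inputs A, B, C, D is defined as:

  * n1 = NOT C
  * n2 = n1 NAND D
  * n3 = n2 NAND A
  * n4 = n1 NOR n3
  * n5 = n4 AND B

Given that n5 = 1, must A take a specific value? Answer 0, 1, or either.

n5 = n4 AND B must be 1, so both n4 = 1 and B = 1.
n4 = n1 NOR n3 must be 1, so both n1 = 0 and n3 = 0.
Every assignment with n5 = 1 has A = 1; there are 2 such assignment(s).
  A=1, B=1, C=1, D=0
  A=1, B=1, C=1, D=1

1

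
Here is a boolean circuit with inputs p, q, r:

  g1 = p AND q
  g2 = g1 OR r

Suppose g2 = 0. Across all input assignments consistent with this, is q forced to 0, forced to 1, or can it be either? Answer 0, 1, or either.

either

Both values of q occur among assignments with g2 = 0:
  q=0: p=0, q=0, r=0
  q=1: p=0, q=1, r=0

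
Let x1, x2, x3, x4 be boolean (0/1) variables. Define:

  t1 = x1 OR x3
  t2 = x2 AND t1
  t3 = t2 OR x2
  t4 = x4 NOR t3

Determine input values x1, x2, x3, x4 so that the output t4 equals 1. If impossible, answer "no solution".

x1=1, x2=0, x3=0, x4=0

t4 = x4 NOR t3 must be 1, so both x4 = 0 and t3 = 0.
Check with x1=1, x2=0, x3=0, x4=0:
t1 = x1 OR x3 = 1 OR 0 = 1
t2 = x2 AND t1 = 0 AND 1 = 0
t3 = t2 OR x2 = 0 OR 0 = 0
t4 = x4 NOR t3 = 0 NOR 0 = 1
So t4 = 1 as required.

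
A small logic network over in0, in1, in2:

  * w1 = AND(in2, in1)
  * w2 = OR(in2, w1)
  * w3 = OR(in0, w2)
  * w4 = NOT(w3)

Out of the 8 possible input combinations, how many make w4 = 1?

2

w4 = NOT(w3) must be 1, so w3 = 0.
Satisfying assignments:
  in0=0, in1=0, in2=0
  in0=0, in1=1, in2=0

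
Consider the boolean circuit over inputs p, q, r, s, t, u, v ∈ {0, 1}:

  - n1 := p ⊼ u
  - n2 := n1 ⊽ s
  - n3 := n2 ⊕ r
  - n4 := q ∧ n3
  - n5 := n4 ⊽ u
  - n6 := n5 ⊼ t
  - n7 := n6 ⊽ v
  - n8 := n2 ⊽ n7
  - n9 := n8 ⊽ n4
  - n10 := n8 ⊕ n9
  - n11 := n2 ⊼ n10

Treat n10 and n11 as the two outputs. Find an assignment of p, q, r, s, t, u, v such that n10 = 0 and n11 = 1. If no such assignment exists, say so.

p=1, q=1, r=0, s=0, t=0, u=1, v=1

Check with p=1, q=1, r=0, s=0, t=0, u=1, v=1:
n1 = p ⊼ u = 1 ⊼ 1 = 0
n2 = n1 ⊽ s = 0 ⊽ 0 = 1
n3 = n2 ⊕ r = 1 ⊕ 0 = 1
n4 = q ∧ n3 = 1 ∧ 1 = 1
n5 = n4 ⊽ u = 1 ⊽ 1 = 0
n6 = n5 ⊼ t = 0 ⊼ 0 = 1
n7 = n6 ⊽ v = 1 ⊽ 1 = 0
n8 = n2 ⊽ n7 = 1 ⊽ 0 = 0
n9 = n8 ⊽ n4 = 0 ⊽ 1 = 0
n10 = n8 ⊕ n9 = 0 ⊕ 0 = 0
n11 = n2 ⊼ n10 = 1 ⊼ 0 = 1
So n10 = 0 and n11 = 1.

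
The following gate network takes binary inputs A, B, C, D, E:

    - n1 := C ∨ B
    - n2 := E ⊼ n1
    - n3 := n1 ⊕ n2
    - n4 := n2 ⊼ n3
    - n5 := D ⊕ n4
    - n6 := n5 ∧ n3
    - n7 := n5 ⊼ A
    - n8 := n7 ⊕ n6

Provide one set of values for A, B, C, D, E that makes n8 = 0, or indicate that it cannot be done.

n8 = n7 ⊕ n6 must be 0, so n7 and n6 are equal.
Check with A=1, B=0, C=1, D=0, E=0:
n1 = C ∨ B = 1 ∨ 0 = 1
n2 = E ⊼ n1 = 0 ⊼ 1 = 1
n3 = n1 ⊕ n2 = 1 ⊕ 1 = 0
n4 = n2 ⊼ n3 = 1 ⊼ 0 = 1
n5 = D ⊕ n4 = 0 ⊕ 1 = 1
n6 = n5 ∧ n3 = 1 ∧ 0 = 0
n7 = n5 ⊼ A = 1 ⊼ 1 = 0
n8 = n7 ⊕ n6 = 0 ⊕ 0 = 0
So n8 = 0 as required.

A=1, B=0, C=1, D=0, E=0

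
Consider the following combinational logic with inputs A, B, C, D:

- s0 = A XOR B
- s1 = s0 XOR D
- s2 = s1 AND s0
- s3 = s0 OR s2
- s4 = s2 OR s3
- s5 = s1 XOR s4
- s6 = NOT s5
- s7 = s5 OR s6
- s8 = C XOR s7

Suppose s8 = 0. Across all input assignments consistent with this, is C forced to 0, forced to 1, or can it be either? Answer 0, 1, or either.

1

s8 = C XOR s7 must be 0, so C and s7 are equal.
Every assignment with s8 = 0 has C = 1; there are 8 such assignment(s).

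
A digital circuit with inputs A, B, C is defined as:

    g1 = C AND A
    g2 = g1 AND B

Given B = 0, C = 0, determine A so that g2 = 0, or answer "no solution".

A=0

g2 = g1 AND B must be 0, so at least one of g1, B is 0.
Check with B = 0, C = 0 and A=0:
g1 = C AND A = 0 AND 0 = 0
g2 = g1 AND B = 0 AND 0 = 0
So g2 = 0.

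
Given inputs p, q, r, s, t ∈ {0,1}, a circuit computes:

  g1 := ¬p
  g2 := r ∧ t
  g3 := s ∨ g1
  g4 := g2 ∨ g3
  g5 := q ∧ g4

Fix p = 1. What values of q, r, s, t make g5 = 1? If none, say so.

q=1, r=1, s=1, t=1

g5 = q ∧ g4 must be 1, so both q = 1 and g4 = 1.
Check with p = 1 and q=1, r=1, s=1, t=1:
g1 = ¬p = ¬1 = 0
g2 = r ∧ t = 1 ∧ 1 = 1
g3 = s ∨ g1 = 1 ∨ 0 = 1
g4 = g2 ∨ g3 = 1 ∨ 1 = 1
g5 = q ∧ g4 = 1 ∧ 1 = 1
So g5 = 1.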